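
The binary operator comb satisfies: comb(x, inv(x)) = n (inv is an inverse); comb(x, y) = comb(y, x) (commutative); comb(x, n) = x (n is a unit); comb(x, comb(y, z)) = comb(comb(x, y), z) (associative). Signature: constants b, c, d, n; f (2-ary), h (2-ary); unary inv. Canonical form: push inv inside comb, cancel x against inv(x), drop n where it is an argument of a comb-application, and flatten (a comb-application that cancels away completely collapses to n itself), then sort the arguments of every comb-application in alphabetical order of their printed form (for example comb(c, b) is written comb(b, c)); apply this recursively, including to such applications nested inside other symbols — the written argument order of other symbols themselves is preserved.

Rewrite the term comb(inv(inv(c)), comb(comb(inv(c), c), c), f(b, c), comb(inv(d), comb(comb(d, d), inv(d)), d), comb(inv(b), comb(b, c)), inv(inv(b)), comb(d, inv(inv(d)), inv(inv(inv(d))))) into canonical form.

Push inv inside:  distribute inv over comb and collapse double inv
Combine occurrences:  comb(c, c, c, f(b, c), d, d, b)
Sort arguments:  comb(b, c, c, c, d, d, f(b, c))

Answer: comb(b, c, c, c, d, d, f(b, c))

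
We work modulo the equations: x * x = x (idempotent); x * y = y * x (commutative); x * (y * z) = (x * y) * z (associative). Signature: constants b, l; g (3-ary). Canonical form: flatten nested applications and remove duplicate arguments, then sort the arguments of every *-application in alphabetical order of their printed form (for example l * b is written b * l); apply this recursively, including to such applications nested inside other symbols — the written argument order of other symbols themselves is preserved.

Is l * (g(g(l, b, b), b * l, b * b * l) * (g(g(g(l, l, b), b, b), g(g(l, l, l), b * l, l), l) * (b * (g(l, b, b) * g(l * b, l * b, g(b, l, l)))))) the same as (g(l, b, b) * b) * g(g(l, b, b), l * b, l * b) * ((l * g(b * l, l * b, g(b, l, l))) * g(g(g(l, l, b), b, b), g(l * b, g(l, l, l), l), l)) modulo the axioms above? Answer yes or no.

Left:  l * (g(g(l, b, b), b * l, b * b * l) * (g(g(g(l, l, b), b, b), g(g(l, l, l), b * l, l), l) * (b * (g(l, b, b) * g(l * b, l * b, g(b, l, l))))))
  Merge nested applications:  l * g(g(l, b, b), b * l, b * b * l) * g(g(g(l, l, b), b, b), g(g(l, l, l), b * l, l), l) * b * g(l, b, b) * g(l * b, l * b, g(b, l, l))
  Simplify inside:  g(g(l, b, b), b * l, b * b * l)  →  g(g(l, b, b), b * l, b * l)
  Simplify inside:  g(l * b, l * b, g(b, l, l))  →  g(b * l, b * l, g(b, l, l))
  Order the arguments:  b * g(b * l, b * l, g(b, l, l)) * g(g(g(l, l, b), b, b), g(g(l, l, l), b * l, l), l) * g(g(l, b, b), b * l, b * l) * g(l, b, b) * l
Right:  (g(l, b, b) * b) * g(g(l, b, b), l * b, l * b) * ((l * g(b * l, l * b, g(b, l, l))) * g(g(g(l, l, b), b, b), g(l * b, g(l, l, l), l), l))
  Merge nested applications:  g(l, b, b) * b * g(g(l, b, b), l * b, l * b) * l * g(b * l, l * b, g(b, l, l)) * g(g(g(l, l, b), b, b), g(l * b, g(l, l, l), l), l)
  Inside:  g(g(l, b, b), l * b, l * b)  →  g(g(l, b, b), b * l, b * l)
  Inside:  g(b * l, l * b, g(b, l, l))  →  g(b * l, b * l, g(b, l, l))
  Inside:  g(g(g(l, l, b), b, b), g(l * b, g(l, l, l), l), l)  →  g(g(g(l, l, b), b, b), g(b * l, g(l, l, l), l), l)
  Sort arguments:  b * g(b * l, b * l, g(b, l, l)) * g(g(g(l, l, b), b, b), g(b * l, g(l, l, l), l), l) * g(g(l, b, b), b * l, b * l) * g(l, b, b) * l

Answer: no — b * g(b * l, b * l, g(b, l, l)) * g(g(g(l, l, b), b, b), g(g(l, l, l), b * l, l), l) * g(g(l, b, b), b * l, b * l) * g(l, b, b) * l vs b * g(b * l, b * l, g(b, l, l)) * g(g(g(l, l, b), b, b), g(b * l, g(l, l, l), l), l) * g(g(l, b, b), b * l, b * l) * g(l, b, b) * l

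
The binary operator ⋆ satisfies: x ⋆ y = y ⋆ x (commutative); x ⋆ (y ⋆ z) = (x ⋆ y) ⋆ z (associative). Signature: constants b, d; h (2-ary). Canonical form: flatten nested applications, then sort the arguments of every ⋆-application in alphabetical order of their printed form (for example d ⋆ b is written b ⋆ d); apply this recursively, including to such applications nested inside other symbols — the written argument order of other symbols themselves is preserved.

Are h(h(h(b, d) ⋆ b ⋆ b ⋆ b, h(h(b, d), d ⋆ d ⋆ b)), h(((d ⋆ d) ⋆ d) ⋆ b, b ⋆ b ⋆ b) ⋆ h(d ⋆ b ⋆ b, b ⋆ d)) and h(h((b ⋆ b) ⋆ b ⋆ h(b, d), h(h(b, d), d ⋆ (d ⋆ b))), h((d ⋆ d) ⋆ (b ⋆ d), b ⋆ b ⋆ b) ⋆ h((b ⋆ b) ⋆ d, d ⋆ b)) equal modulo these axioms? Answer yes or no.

Left:  h(h(h(b, d) ⋆ b ⋆ b ⋆ b, h(h(b, d), d ⋆ d ⋆ b)), h(((d ⋆ d) ⋆ d) ⋆ b, b ⋆ b ⋆ b) ⋆ h(d ⋆ b ⋆ b, b ⋆ d))
  Descend into:  h(((d ⋆ d) ⋆ d) ⋆ b, b ⋆ b ⋆ b) ⋆ h(d ⋆ b ⋆ b, b ⋆ d)
  Inside:  h(((d ⋆ d) ⋆ d) ⋆ b, b ⋆ b ⋆ b)  →  h(b ⋆ d ⋆ d ⋆ d, b ⋆ b ⋆ b)
  Simplify inside:  h(d ⋆ b ⋆ b, b ⋆ d)  →  h(b ⋆ b ⋆ d, b ⋆ d)
  Sort:  h(b ⋆ b ⋆ d, b ⋆ d) ⋆ h(b ⋆ d ⋆ d ⋆ d, b ⋆ b ⋆ b)
  Put back:  h(h(b ⋆ b ⋆ b ⋆ h(b, d), h(h(b, d), b ⋆ d ⋆ d)), h(b ⋆ b ⋆ d, b ⋆ d) ⋆ h(b ⋆ d ⋆ d ⋆ d, b ⋆ b ⋆ b))
Right:  h(h((b ⋆ b) ⋆ b ⋆ h(b, d), h(h(b, d), d ⋆ (d ⋆ b))), h((d ⋆ d) ⋆ (b ⋆ d), b ⋆ b ⋆ b) ⋆ h((b ⋆ b) ⋆ d, d ⋆ b))
  Focus inside:  h((d ⋆ d) ⋆ (b ⋆ d), b ⋆ b ⋆ b) ⋆ h((b ⋆ b) ⋆ d, d ⋆ b)
  Canonicalize subterm:  h((d ⋆ d) ⋆ (b ⋆ d), b ⋆ b ⋆ b)  →  h(b ⋆ d ⋆ d ⋆ d, b ⋆ b ⋆ b)
  Simplify inside:  h((b ⋆ b) ⋆ d, d ⋆ b)  →  h(b ⋆ b ⋆ d, b ⋆ d)
  Sort:  h(b ⋆ b ⋆ d, b ⋆ d) ⋆ h(b ⋆ d ⋆ d ⋆ d, b ⋆ b ⋆ b)
  Reassemble:  h(h(b ⋆ b ⋆ b ⋆ h(b, d), h(h(b, d), b ⋆ d ⋆ d)), h(b ⋆ b ⋆ d, b ⋆ d) ⋆ h(b ⋆ d ⋆ d ⋆ d, b ⋆ b ⋆ b))

Answer: yes — both canonical forms are h(h(b ⋆ b ⋆ b ⋆ h(b, d), h(h(b, d), b ⋆ d ⋆ d)), h(b ⋆ b ⋆ d, b ⋆ d) ⋆ h(b ⋆ d ⋆ d ⋆ d, b ⋆ b ⋆ b))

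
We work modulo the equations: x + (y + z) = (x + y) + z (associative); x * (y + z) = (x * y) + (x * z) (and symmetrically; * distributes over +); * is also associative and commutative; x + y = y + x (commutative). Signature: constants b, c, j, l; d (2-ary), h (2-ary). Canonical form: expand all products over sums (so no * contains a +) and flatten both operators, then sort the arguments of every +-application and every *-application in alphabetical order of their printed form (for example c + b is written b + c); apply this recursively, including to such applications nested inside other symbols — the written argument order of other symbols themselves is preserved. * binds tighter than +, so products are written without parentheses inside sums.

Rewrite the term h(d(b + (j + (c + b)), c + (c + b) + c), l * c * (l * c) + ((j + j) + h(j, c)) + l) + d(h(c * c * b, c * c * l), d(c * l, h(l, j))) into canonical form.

Flatten:  h(d(b + b + c + j, b + c + c + c), c * c * l * l + h(j, c) + j + j + l) + d(h(b * c * c, c * c * l), d(c * l, h(l, j)))
Order the arguments:  d(h(b * c * c, c * c * l), d(c * l, h(l, j))) + h(d(b + b + c + j, b + c + c + c), c * c * l * l + h(j, c) + j + j + l)

Answer: d(h(b * c * c, c * c * l), d(c * l, h(l, j))) + h(d(b + b + c + j, b + c + c + c), c * c * l * l + h(j, c) + j + j + l)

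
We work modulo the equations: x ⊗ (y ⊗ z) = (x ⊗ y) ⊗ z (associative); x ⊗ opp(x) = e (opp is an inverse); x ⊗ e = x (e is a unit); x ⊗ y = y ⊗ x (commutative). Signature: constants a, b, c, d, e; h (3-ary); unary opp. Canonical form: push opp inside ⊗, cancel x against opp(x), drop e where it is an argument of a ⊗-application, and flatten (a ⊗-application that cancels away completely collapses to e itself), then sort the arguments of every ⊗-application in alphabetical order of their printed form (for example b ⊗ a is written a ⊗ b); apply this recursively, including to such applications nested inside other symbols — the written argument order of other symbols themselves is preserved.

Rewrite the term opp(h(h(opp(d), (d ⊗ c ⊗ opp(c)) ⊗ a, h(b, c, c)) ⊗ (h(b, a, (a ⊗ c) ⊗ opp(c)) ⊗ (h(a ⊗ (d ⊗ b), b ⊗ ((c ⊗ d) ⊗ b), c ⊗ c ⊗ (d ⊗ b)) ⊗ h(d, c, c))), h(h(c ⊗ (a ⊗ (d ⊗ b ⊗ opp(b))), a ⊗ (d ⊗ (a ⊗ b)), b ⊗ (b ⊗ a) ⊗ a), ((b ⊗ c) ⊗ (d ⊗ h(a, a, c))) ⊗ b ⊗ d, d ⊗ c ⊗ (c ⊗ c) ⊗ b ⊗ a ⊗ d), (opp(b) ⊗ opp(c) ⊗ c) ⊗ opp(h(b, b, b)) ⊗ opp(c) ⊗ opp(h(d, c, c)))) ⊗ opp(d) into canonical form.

Answer: opp(d) ⊗ opp(h(h(a ⊗ b ⊗ d, b ⊗ b ⊗ c ⊗ d, b ⊗ c ⊗ c ⊗ d) ⊗ h(b, a, a) ⊗ h(d, c, c) ⊗ h(opp(d), a ⊗ d, h(b, c, c)), h(h(a ⊗ c ⊗ d, a ⊗ a ⊗ b ⊗ d, a ⊗ a ⊗ b ⊗ b), b ⊗ b ⊗ c ⊗ d ⊗ d ⊗ h(a, a, c), a ⊗ b ⊗ c ⊗ c ⊗ c ⊗ d ⊗ d), opp(b) ⊗ opp(c) ⊗ opp(h(b, b, b)) ⊗ opp(h(d, c, c))))

Derivation:
Collect:  opp(h(h(a ⊗ b ⊗ d, b ⊗ b ⊗ c ⊗ d, b ⊗ c ⊗ c ⊗ d) ⊗ h(b, a, a) ⊗ h(d, c, c) ⊗ h(opp(d), a ⊗ d, h(b, c, c)), h(h(a ⊗ c ⊗ d, a ⊗ a ⊗ b ⊗ d, a ⊗ a ⊗ b ⊗ b), b ⊗ b ⊗ c ⊗ d ⊗ d ⊗ h(a, a, c), a ⊗ b ⊗ c ⊗ c ⊗ c ⊗ d ⊗ d), opp(b) ⊗ opp(c) ⊗ opp(h(b, b, b)) ⊗ opp(h(d, c, c)))) ⊗ opp(d)
Order the arguments:  opp(d) ⊗ opp(h(h(a ⊗ b ⊗ d, b ⊗ b ⊗ c ⊗ d, b ⊗ c ⊗ c ⊗ d) ⊗ h(b, a, a) ⊗ h(d, c, c) ⊗ h(opp(d), a ⊗ d, h(b, c, c)), h(h(a ⊗ c ⊗ d, a ⊗ a ⊗ b ⊗ d, a ⊗ a ⊗ b ⊗ b), b ⊗ b ⊗ c ⊗ d ⊗ d ⊗ h(a, a, c), a ⊗ b ⊗ c ⊗ c ⊗ c ⊗ d ⊗ d), opp(b) ⊗ opp(c) ⊗ opp(h(b, b, b)) ⊗ opp(h(d, c, c))))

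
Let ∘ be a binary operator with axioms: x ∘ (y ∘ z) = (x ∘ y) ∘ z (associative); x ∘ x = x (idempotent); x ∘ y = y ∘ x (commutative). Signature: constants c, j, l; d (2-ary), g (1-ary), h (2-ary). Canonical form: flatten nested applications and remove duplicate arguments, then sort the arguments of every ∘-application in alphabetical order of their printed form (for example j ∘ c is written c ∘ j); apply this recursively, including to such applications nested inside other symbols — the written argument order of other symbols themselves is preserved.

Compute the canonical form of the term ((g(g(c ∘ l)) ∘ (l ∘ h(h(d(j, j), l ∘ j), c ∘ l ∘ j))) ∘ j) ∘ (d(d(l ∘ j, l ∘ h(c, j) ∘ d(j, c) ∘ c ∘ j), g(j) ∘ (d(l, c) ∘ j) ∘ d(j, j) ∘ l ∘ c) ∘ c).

Flatten:  g(g(c ∘ l)) ∘ l ∘ h(h(d(j, j), l ∘ j), c ∘ l ∘ j) ∘ j ∘ d(d(l ∘ j, l ∘ h(c, j) ∘ d(j, c) ∘ c ∘ j), g(j) ∘ (d(l, c) ∘ j) ∘ d(j, j) ∘ l ∘ c) ∘ c
Simplify inside:  h(h(d(j, j), l ∘ j), c ∘ l ∘ j)  →  h(h(d(j, j), j ∘ l), c ∘ j ∘ l)
Canonicalize subterm:  d(d(l ∘ j, l ∘ h(c, j) ∘ d(j, c) ∘ c ∘ j), g(j) ∘ (d(l, c) ∘ j) ∘ d(j, j) ∘ l ∘ c)  →  d(d(j ∘ l, c ∘ d(j, c) ∘ h(c, j) ∘ j ∘ l), c ∘ d(j, j) ∘ d(l, c) ∘ g(j) ∘ j ∘ l)
Sort arguments:  c ∘ d(d(j ∘ l, c ∘ d(j, c) ∘ h(c, j) ∘ j ∘ l), c ∘ d(j, j) ∘ d(l, c) ∘ g(j) ∘ j ∘ l) ∘ g(g(c ∘ l)) ∘ h(h(d(j, j), j ∘ l), c ∘ j ∘ l) ∘ j ∘ l

Answer: c ∘ d(d(j ∘ l, c ∘ d(j, c) ∘ h(c, j) ∘ j ∘ l), c ∘ d(j, j) ∘ d(l, c) ∘ g(j) ∘ j ∘ l) ∘ g(g(c ∘ l)) ∘ h(h(d(j, j), j ∘ l), c ∘ j ∘ l) ∘ j ∘ l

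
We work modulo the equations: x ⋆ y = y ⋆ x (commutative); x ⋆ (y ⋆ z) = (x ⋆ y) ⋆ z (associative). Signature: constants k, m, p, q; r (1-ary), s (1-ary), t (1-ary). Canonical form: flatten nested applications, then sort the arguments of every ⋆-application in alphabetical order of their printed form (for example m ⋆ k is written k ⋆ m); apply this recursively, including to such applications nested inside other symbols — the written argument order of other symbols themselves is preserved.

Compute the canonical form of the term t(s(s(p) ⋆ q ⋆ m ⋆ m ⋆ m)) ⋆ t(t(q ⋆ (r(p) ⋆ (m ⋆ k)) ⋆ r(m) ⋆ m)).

Answer: t(s(m ⋆ m ⋆ m ⋆ q ⋆ s(p))) ⋆ t(t(k ⋆ m ⋆ m ⋆ q ⋆ r(m) ⋆ r(p)))

Derivation:
Canonicalize subterm:  t(s(s(p) ⋆ q ⋆ m ⋆ m ⋆ m))  →  t(s(m ⋆ m ⋆ m ⋆ q ⋆ s(p)))
Simplify inside:  t(t(q ⋆ (r(p) ⋆ (m ⋆ k)) ⋆ r(m) ⋆ m))  →  t(t(k ⋆ m ⋆ m ⋆ q ⋆ r(m) ⋆ r(p)))
Order the arguments:  t(s(m ⋆ m ⋆ m ⋆ q ⋆ s(p))) ⋆ t(t(k ⋆ m ⋆ m ⋆ q ⋆ r(m) ⋆ r(p)))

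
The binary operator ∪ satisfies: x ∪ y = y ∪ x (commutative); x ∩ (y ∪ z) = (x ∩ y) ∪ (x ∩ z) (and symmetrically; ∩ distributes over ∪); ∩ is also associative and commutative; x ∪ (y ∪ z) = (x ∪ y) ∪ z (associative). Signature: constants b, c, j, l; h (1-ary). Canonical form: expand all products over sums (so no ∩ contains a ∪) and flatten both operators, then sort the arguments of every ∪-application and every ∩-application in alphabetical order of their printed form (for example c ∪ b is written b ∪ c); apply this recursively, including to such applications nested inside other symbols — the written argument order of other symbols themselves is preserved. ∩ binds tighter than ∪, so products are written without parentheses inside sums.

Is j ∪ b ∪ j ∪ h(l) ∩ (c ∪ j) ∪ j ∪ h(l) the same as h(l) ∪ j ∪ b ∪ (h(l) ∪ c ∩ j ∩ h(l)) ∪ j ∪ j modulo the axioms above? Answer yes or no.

Left:  j ∪ b ∪ j ∪ h(l) ∩ (c ∪ j) ∪ j ∪ h(l)
  Distribute:  j ∪ b ∪ j ∪ c ∩ h(l) ∪ h(l) ∩ j ∪ j ∪ h(l)
  Sort arguments:  b ∪ c ∩ h(l) ∪ h(l) ∪ h(l) ∩ j ∪ j ∪ j ∪ j
Right:  h(l) ∪ j ∪ b ∪ (h(l) ∪ c ∩ j ∩ h(l)) ∪ j ∪ j
  Merge nested applications:  h(l) ∪ j ∪ b ∪ h(l) ∪ c ∩ h(l) ∩ j ∪ j ∪ j
  Sort:  b ∪ c ∩ h(l) ∩ j ∪ h(l) ∪ h(l) ∪ j ∪ j ∪ j

Answer: no — b ∪ c ∩ h(l) ∪ h(l) ∪ h(l) ∩ j ∪ j ∪ j ∪ j vs b ∪ c ∩ h(l) ∩ j ∪ h(l) ∪ h(l) ∪ j ∪ j ∪ j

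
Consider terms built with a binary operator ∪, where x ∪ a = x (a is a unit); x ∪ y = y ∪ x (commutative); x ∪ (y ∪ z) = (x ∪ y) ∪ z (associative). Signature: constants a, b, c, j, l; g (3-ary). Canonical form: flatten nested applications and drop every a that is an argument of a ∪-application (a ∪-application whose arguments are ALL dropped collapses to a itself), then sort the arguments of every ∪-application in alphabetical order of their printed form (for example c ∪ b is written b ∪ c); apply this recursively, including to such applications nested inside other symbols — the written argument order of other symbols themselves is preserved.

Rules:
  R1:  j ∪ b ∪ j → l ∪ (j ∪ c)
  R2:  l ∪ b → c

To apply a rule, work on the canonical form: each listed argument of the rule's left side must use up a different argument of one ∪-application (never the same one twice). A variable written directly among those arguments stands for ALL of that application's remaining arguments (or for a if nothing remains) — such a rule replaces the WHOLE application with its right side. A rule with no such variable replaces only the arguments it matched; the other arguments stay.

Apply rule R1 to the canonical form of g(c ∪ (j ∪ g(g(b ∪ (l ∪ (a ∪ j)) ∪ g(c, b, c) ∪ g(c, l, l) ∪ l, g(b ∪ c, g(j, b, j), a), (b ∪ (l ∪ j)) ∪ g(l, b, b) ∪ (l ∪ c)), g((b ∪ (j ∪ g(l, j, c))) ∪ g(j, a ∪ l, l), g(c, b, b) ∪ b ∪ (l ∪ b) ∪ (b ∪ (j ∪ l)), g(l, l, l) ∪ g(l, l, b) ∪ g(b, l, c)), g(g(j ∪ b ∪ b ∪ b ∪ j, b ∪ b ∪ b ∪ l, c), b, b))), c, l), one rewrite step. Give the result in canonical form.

Canonical form:  g(c ∪ g(g(b ∪ g(c, b, c) ∪ g(c, l, l) ∪ j ∪ l ∪ l, g(b ∪ c, g(j, b, j), a), b ∪ c ∪ g(l, b, b) ∪ j ∪ l ∪ l), g(b ∪ g(j, l, l) ∪ g(l, j, c) ∪ j, b ∪ b ∪ b ∪ g(c, b, b) ∪ j ∪ l ∪ l, g(b, l, c) ∪ g(l, l, b) ∪ g(l, l, l)), g(g(b ∪ b ∪ b ∪ j ∪ j, b ∪ b ∪ b ∪ l, c), b, b)) ∪ j, c, l)
Apply R1:  consuming b, j, j
Result:  g(c ∪ g(g(b ∪ g(c, b, c) ∪ g(c, l, l) ∪ j ∪ l ∪ l, g(b ∪ c, g(j, b, j), a), b ∪ c ∪ g(l, b, b) ∪ j ∪ l ∪ l), g(b ∪ g(j, l, l) ∪ g(l, j, c) ∪ j, b ∪ b ∪ b ∪ g(c, b, b) ∪ j ∪ l ∪ l, g(b, l, c) ∪ g(l, l, b) ∪ g(l, l, l)), g(g(b ∪ b ∪ c ∪ j ∪ l, b ∪ b ∪ b ∪ l, c), b, b)) ∪ j, c, l)

Answer: g(c ∪ g(g(b ∪ g(c, b, c) ∪ g(c, l, l) ∪ j ∪ l ∪ l, g(b ∪ c, g(j, b, j), a), b ∪ c ∪ g(l, b, b) ∪ j ∪ l ∪ l), g(b ∪ g(j, l, l) ∪ g(l, j, c) ∪ j, b ∪ b ∪ b ∪ g(c, b, b) ∪ j ∪ l ∪ l, g(b, l, c) ∪ g(l, l, b) ∪ g(l, l, l)), g(g(b ∪ b ∪ c ∪ j ∪ l, b ∪ b ∪ b ∪ l, c), b, b)) ∪ j, c, l)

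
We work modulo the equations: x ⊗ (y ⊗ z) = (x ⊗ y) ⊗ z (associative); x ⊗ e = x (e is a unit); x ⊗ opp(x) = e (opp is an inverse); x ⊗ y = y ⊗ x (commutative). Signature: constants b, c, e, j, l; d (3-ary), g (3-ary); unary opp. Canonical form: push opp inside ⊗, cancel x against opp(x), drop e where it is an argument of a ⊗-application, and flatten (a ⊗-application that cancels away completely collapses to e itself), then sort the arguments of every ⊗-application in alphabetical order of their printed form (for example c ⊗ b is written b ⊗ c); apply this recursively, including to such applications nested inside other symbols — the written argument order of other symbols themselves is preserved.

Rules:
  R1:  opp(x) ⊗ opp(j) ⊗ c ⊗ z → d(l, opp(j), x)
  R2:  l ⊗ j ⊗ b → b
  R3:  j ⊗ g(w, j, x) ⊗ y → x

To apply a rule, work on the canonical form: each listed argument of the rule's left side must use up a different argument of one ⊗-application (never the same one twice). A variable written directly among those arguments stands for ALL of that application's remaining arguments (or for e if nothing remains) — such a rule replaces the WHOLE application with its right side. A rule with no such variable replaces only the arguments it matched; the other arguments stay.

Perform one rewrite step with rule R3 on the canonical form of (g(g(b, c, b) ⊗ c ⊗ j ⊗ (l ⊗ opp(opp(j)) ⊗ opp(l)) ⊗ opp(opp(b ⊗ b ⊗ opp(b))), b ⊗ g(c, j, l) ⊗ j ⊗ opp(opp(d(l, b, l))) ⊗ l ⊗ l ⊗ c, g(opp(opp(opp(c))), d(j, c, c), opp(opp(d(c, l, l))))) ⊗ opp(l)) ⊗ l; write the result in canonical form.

Answer: g(b ⊗ c ⊗ g(b, c, b) ⊗ j ⊗ j, l, g(opp(c), d(j, c, c), d(c, l, l)))

Derivation:
Canonical form:  g(b ⊗ c ⊗ g(b, c, b) ⊗ j ⊗ j, b ⊗ c ⊗ d(l, b, l) ⊗ g(c, j, l) ⊗ j ⊗ l ⊗ l, g(opp(c), d(j, c, c), d(c, l, l)))
Apply R3:  consuming g(c, j, l), j;  w := c, x := l, y := b ⊗ c ⊗ d(l, b, l) ⊗ l ⊗ l
The variable takes the whole remainder — replace the entire application.
New term:  g(b ⊗ c ⊗ g(b, c, b) ⊗ j ⊗ j, l, g(opp(c), d(j, c, c), d(c, l, l)))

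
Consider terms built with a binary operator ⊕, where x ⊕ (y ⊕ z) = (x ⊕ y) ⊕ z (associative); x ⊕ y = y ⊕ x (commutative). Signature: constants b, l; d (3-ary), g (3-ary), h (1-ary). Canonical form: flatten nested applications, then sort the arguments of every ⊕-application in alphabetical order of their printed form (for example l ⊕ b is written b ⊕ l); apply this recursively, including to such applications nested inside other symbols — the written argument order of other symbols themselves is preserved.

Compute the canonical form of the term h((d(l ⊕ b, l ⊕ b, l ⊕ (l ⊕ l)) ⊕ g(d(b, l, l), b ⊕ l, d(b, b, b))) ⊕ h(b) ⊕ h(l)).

Answer: h(d(b ⊕ l, b ⊕ l, l ⊕ l ⊕ l) ⊕ g(d(b, l, l), b ⊕ l, d(b, b, b)) ⊕ h(b) ⊕ h(l))

Derivation:
Focus inside:  (d(l ⊕ b, l ⊕ b, l ⊕ (l ⊕ l)) ⊕ g(d(b, l, l), b ⊕ l, d(b, b, b))) ⊕ h(b) ⊕ h(l)
Flatten:  d(l ⊕ b, l ⊕ b, l ⊕ (l ⊕ l)) ⊕ g(d(b, l, l), b ⊕ l, d(b, b, b)) ⊕ h(b) ⊕ h(l)
Canonicalize subterm:  d(l ⊕ b, l ⊕ b, l ⊕ (l ⊕ l))  →  d(b ⊕ l, b ⊕ l, l ⊕ l ⊕ l)
Order the arguments:  d(b ⊕ l, b ⊕ l, l ⊕ l ⊕ l) ⊕ g(d(b, l, l), b ⊕ l, d(b, b, b)) ⊕ h(b) ⊕ h(l)
Put back:  h(d(b ⊕ l, b ⊕ l, l ⊕ l ⊕ l) ⊕ g(d(b, l, l), b ⊕ l, d(b, b, b)) ⊕ h(b) ⊕ h(l))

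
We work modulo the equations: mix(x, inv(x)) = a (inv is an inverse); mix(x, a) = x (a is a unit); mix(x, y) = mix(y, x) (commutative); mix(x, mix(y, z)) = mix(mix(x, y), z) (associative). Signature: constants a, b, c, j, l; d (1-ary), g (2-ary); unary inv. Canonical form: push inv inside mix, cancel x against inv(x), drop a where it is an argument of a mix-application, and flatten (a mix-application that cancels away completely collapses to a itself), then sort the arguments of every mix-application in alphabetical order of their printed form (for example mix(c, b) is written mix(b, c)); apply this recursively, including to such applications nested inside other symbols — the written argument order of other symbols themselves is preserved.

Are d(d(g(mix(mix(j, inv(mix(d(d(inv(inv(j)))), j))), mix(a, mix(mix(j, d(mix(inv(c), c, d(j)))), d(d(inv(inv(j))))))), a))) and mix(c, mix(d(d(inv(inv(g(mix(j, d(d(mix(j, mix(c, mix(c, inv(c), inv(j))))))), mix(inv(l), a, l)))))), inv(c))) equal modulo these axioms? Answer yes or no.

Answer: no — d(d(g(mix(d(d(j)), j), a))) vs d(d(g(mix(d(d(c)), j), a)))

Derivation:
Left:  d(d(g(mix(mix(j, inv(mix(d(d(inv(inv(j)))), j))), mix(a, mix(mix(j, d(mix(inv(c), c, d(j)))), d(d(inv(inv(j))))))), a)))
  Focus inside:  mix(mix(j, inv(mix(d(d(inv(inv(j)))), j))), mix(a, mix(mix(j, d(mix(inv(c), c, d(j)))), d(d(inv(inv(j)))))))
  Push inv inside:  distribute inv over mix and collapse double inv
  Collect:  mix(j, d(d(j)))
  Sort:  mix(d(d(j)), j)
  Put back:  d(d(g(mix(d(d(j)), j), a)))
Right:  mix(c, mix(d(d(inv(inv(g(mix(j, d(d(mix(j, mix(c, mix(c, inv(c), inv(j))))))), mix(inv(l), a, l)))))), inv(c)))
  Push inv inside:  distribute inv over mix and collapse double inv
  Cancel inverse pairs:  c cancels
  Collect:  d(d(g(mix(d(d(c)), j), a)))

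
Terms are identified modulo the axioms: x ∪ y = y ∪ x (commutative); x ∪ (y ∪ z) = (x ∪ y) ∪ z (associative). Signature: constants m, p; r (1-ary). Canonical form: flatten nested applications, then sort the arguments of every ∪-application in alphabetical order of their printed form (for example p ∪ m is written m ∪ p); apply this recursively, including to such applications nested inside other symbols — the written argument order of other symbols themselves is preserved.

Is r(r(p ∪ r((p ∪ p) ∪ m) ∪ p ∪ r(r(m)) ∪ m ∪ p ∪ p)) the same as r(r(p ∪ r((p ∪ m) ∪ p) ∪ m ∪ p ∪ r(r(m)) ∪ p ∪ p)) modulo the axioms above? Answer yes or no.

Answer: yes — both canonical forms are r(r(m ∪ p ∪ p ∪ p ∪ p ∪ r(m ∪ p ∪ p) ∪ r(r(m))))

Derivation:
Left:  r(r(p ∪ r((p ∪ p) ∪ m) ∪ p ∪ r(r(m)) ∪ m ∪ p ∪ p))
  Work inside:  p ∪ r((p ∪ p) ∪ m) ∪ p ∪ r(r(m)) ∪ m ∪ p ∪ p
  Simplify inside:  r((p ∪ p) ∪ m)  →  r(m ∪ p ∪ p)
  Sort:  m ∪ p ∪ p ∪ p ∪ p ∪ r(m ∪ p ∪ p) ∪ r(r(m))
  Rebuild:  r(r(m ∪ p ∪ p ∪ p ∪ p ∪ r(m ∪ p ∪ p) ∪ r(r(m))))
Right:  r(r(p ∪ r((p ∪ m) ∪ p) ∪ m ∪ p ∪ r(r(m)) ∪ p ∪ p))
  Focus inside:  p ∪ r((p ∪ m) ∪ p) ∪ m ∪ p ∪ r(r(m)) ∪ p ∪ p
  Inside:  r((p ∪ m) ∪ p)  →  r(m ∪ p ∪ p)
  Sort arguments:  m ∪ p ∪ p ∪ p ∪ p ∪ r(m ∪ p ∪ p) ∪ r(r(m))
  Put back:  r(r(m ∪ p ∪ p ∪ p ∪ p ∪ r(m ∪ p ∪ p) ∪ r(r(m))))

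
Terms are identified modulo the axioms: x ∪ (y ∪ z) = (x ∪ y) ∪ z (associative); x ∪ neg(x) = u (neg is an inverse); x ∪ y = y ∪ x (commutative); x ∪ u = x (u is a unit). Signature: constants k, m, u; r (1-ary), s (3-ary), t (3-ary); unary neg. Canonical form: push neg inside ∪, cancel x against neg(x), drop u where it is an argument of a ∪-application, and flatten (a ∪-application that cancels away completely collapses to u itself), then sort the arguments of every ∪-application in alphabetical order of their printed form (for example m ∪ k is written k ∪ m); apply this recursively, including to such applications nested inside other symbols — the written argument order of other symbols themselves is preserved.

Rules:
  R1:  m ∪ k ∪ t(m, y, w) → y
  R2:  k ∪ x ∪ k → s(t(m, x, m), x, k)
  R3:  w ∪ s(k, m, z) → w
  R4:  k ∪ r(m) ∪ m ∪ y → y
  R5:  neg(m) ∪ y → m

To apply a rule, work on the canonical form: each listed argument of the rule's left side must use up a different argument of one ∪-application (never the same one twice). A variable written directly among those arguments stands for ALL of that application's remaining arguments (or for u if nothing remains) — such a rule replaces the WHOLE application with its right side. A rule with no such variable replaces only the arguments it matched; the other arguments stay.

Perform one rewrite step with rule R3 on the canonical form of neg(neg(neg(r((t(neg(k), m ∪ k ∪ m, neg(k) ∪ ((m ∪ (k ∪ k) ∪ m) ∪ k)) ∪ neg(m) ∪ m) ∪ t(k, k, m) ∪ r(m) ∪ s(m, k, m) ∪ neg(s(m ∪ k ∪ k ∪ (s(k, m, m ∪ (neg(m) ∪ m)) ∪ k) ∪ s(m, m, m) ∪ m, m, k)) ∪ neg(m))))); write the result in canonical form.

Answer: neg(r(neg(m) ∪ neg(s(k ∪ k ∪ k ∪ m ∪ m ∪ s(m, m, m), m, k)) ∪ r(m) ∪ s(m, k, m) ∪ t(k, k, m) ∪ t(neg(k), k ∪ m ∪ m, k ∪ k ∪ m ∪ m)))

Derivation:
Canonical form:  neg(r(neg(m) ∪ neg(s(k ∪ k ∪ k ∪ m ∪ m ∪ s(k, m, m) ∪ s(m, m, m), m, k)) ∪ r(m) ∪ s(m, k, m) ∪ t(k, k, m) ∪ t(neg(k), k ∪ m ∪ m, k ∪ k ∪ m ∪ m)))
R3 matches:  uses s(k, m, m);  w := k ∪ k ∪ k ∪ m ∪ m ∪ s(m, m, m), z := m
The variable takes the whole remainder — replace the entire application.
New term:  neg(r(neg(m) ∪ neg(s(k ∪ k ∪ k ∪ m ∪ m ∪ s(m, m, m), m, k)) ∪ r(m) ∪ s(m, k, m) ∪ t(k, k, m) ∪ t(neg(k), k ∪ m ∪ m, k ∪ k ∪ m ∪ m)))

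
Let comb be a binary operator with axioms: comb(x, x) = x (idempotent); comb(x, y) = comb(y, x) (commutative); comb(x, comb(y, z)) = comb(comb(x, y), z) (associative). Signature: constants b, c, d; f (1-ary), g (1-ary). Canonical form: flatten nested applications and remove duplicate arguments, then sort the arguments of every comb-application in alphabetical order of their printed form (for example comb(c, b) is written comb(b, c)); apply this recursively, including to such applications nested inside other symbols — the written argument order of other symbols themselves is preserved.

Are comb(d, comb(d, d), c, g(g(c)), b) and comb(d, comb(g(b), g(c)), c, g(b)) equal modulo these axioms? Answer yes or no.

Left:  comb(d, comb(d, d), c, g(g(c)), b)
  Merge nested applications:  comb(d, d, d, c, g(g(c)), b)
  Idempotence:  drop duplicate d, d
  Sort:  comb(b, c, d, g(g(c)))
Right:  comb(d, comb(g(b), g(c)), c, g(b))
  Merge nested applications:  comb(d, g(b), g(c), c, g(b))
  Deduplicate:  drop duplicate g(b)
  Order the arguments:  comb(c, d, g(b), g(c))

Answer: no — comb(b, c, d, g(g(c))) vs comb(c, d, g(b), g(c))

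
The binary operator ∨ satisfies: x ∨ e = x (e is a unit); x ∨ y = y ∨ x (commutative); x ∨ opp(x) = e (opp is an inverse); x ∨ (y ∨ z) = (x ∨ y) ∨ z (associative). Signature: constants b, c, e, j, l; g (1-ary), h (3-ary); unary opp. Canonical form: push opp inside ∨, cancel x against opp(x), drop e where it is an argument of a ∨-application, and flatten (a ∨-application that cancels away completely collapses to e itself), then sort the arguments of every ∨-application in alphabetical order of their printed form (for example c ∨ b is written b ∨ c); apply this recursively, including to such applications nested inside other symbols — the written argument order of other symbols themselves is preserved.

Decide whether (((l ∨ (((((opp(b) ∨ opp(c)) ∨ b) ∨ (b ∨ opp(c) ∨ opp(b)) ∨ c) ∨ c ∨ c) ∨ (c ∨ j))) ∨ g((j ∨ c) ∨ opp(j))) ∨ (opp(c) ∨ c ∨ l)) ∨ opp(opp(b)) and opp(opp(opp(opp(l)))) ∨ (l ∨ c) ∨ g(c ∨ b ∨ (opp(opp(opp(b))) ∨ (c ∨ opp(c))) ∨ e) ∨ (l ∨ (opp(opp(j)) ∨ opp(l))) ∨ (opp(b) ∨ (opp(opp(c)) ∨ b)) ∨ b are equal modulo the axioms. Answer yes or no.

Answer: yes — both canonical forms are b ∨ c ∨ c ∨ g(c) ∨ j ∨ l ∨ l

Derivation:
Left:  (((l ∨ (((((opp(b) ∨ opp(c)) ∨ b) ∨ (b ∨ opp(c) ∨ opp(b)) ∨ c) ∨ c ∨ c) ∨ (c ∨ j))) ∨ g((j ∨ c) ∨ opp(j))) ∨ (opp(c) ∨ c ∨ l)) ∨ opp(opp(b))
  Push opp inside:  distribute opp over ∨ and collapse double opp
  Collect terms:  l ∨ l ∨ b ∨ c ∨ c ∨ j ∨ g(c)
  Order the arguments:  b ∨ c ∨ c ∨ g(c) ∨ j ∨ l ∨ l
Right:  opp(opp(opp(opp(l)))) ∨ (l ∨ c) ∨ g(c ∨ b ∨ (opp(opp(opp(b))) ∨ (c ∨ opp(c))) ∨ e) ∨ (l ∨ (opp(opp(j)) ∨ opp(l))) ∨ (opp(b) ∨ (opp(opp(c)) ∨ b)) ∨ b
  Push opp inside:  distribute opp over ∨ and collapse double opp
  Collect:  l ∨ l ∨ c ∨ c ∨ g(c) ∨ j ∨ b
  Sort arguments:  b ∨ c ∨ c ∨ g(c) ∨ j ∨ l ∨ l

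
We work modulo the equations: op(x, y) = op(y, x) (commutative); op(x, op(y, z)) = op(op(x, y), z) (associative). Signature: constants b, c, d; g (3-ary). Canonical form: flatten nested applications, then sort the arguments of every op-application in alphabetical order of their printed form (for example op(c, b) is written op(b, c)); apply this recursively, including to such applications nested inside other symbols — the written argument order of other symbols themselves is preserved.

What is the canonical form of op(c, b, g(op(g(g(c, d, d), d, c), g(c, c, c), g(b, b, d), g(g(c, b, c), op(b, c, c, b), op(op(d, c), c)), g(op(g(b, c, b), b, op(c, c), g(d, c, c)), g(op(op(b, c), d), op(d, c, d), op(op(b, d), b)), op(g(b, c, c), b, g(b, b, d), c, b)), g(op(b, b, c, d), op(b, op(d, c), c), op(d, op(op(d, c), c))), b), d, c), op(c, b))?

Merge nested applications:  op(c, b, g(op(g(g(c, d, d), d, c), g(c, c, c), g(b, b, d), g(g(c, b, c), op(b, c, c, b), op(op(d, c), c)), g(op(g(b, c, b), b, op(c, c), g(d, c, c)), g(op(op(b, c), d), op(d, c, d), op(op(b, d), b)), op(g(b, c, c), b, g(b, b, d), c, b)), g(op(b, b, c, d), op(b, op(d, c), c), op(d, op(op(d, c), c))), b), d, c), c, b)
Inside:  g(op(g(g(c, d, d), d, c), g(c, c, c), g(b, b, d), g(g(c, b, c), op(b, c, c, b), op(op(d, c), c)), g(op(g(b, c, b), b, op(c, c), g(d, c, c)), g(op(op(b, c), d), op(d, c, d), op(op(b, d), b)), op(g(b, c, c), b, g(b, b, d), c, b)), g(op(b, b, c, d), op(b, op(d, c), c), op(d, op(op(d, c), c))), b), d, c)  →  g(op(b, g(b, b, d), g(c, c, c), g(g(c, b, c), op(b, b, c, c), op(c, c, d)), g(g(c, d, d), d, c), g(op(b, b, c, d), op(b, c, c, d), op(c, c, d, d)), g(op(b, c, c, g(b, c, b), g(d, c, c)), g(op(b, c, d), op(c, d, d), op(b, b, d)), op(b, b, c, g(b, b, d), g(b, c, c)))), d, c)
Order the arguments:  op(b, b, c, c, g(op(b, g(b, b, d), g(c, c, c), g(g(c, b, c), op(b, b, c, c), op(c, c, d)), g(g(c, d, d), d, c), g(op(b, b, c, d), op(b, c, c, d), op(c, c, d, d)), g(op(b, c, c, g(b, c, b), g(d, c, c)), g(op(b, c, d), op(c, d, d), op(b, b, d)), op(b, b, c, g(b, b, d), g(b, c, c)))), d, c))

Answer: op(b, b, c, c, g(op(b, g(b, b, d), g(c, c, c), g(g(c, b, c), op(b, b, c, c), op(c, c, d)), g(g(c, d, d), d, c), g(op(b, b, c, d), op(b, c, c, d), op(c, c, d, d)), g(op(b, c, c, g(b, c, b), g(d, c, c)), g(op(b, c, d), op(c, d, d), op(b, b, d)), op(b, b, c, g(b, b, d), g(b, c, c)))), d, c))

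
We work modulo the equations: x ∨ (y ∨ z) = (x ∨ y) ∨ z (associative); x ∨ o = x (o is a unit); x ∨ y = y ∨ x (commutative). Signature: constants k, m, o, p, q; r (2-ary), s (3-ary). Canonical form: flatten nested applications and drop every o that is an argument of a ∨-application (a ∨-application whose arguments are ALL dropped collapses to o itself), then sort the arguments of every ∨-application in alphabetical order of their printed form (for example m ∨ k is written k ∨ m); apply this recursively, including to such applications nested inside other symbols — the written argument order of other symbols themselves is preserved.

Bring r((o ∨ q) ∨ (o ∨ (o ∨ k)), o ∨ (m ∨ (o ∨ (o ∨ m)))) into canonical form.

Answer: r(k ∨ q, m ∨ m)

Derivation:
Work inside:  o ∨ (m ∨ (o ∨ (o ∨ m)))
Un-nest:  o ∨ m ∨ o ∨ o ∨ m
Unit:  drop o (×3)
Order the arguments:  m ∨ m
Rebuild:  r(k ∨ q, m ∨ m)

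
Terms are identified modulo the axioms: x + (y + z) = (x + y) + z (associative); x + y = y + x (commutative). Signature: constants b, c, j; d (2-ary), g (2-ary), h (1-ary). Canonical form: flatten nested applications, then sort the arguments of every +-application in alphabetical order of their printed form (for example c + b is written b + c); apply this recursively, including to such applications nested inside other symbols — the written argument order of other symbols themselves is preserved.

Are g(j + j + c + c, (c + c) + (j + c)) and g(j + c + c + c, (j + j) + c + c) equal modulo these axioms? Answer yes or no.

Left:  g(j + j + c + c, (c + c) + (j + c))
  Focus inside:  (c + c) + (j + c)
  Un-nest:  c + c + j + c
  Order the arguments:  c + c + c + j
  Rebuild:  g(c + c + j + j, c + c + c + j)
Right:  g(j + c + c + c, (j + j) + c + c)
  Focus inside:  (j + j) + c + c
  Flatten:  j + j + c + c
  Sort:  c + c + j + j
  Put back:  g(c + c + c + j, c + c + j + j)

Answer: no — g(c + c + j + j, c + c + c + j) vs g(c + c + c + j, c + c + j + j)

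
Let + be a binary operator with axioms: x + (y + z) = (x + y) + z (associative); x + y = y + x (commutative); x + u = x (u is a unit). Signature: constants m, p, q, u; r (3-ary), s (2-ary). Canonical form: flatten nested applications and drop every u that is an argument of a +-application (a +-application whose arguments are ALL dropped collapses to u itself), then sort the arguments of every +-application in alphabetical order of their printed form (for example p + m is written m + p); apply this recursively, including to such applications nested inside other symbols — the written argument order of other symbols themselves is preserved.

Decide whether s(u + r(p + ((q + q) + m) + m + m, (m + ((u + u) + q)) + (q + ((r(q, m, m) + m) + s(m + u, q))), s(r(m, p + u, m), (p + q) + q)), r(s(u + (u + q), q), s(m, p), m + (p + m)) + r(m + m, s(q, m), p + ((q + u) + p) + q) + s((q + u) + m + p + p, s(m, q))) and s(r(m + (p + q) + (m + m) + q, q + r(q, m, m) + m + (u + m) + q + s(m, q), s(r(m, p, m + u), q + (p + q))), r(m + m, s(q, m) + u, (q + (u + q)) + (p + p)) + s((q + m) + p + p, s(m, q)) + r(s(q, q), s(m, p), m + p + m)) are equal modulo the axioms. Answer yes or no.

Left:  s(u + r(p + ((q + q) + m) + m + m, (m + ((u + u) + q)) + (q + ((r(q, m, m) + m) + s(m + u, q))), s(r(m, p + u, m), (p + q) + q)), r(s(u + (u + q), q), s(m, p), m + (p + m)) + r(m + m, s(q, m), p + ((q + u) + p) + q) + s((q + u) + m + p + p, s(m, q)))
  Work inside:  u + r(p + ((q + q) + m) + m + m, (m + ((u + u) + q)) + (q + ((r(q, m, m) + m) + s(m + u, q))), s(r(m, p + u, m), (p + q) + q))
  Inside:  r(p + ((q + q) + m) + m + m, (m + ((u + u) + q)) + (q + ((r(q, m, m) + m) + s(m + u, q))), s(r(m, p + u, m), (p + q) + q))  →  r(m + m + m + p + q + q, m + m + q + q + r(q, m, m) + s(m, q), s(r(m, p, m), p + q + q))
  Units out:  drop u
  Sort:  r(m + m + m + p + q + q, m + m + q + q + r(q, m, m) + s(m, q), s(r(m, p, m), p + q + q))
  Put back:  s(r(m + m + m + p + q + q, m + m + q + q + r(q, m, m) + s(m, q), s(r(m, p, m), p + q + q)), r(m + m, s(q, m), p + p + q + q) + r(s(q, q), s(m, p), m + m + p) + s(m + p + p + q, s(m, q)))
Right:  s(r(m + (p + q) + (m + m) + q, q + r(q, m, m) + m + (u + m) + q + s(m, q), s(r(m, p, m + u), q + (p + q))), r(m + m, s(q, m) + u, (q + (u + q)) + (p + p)) + s((q + m) + p + p, s(m, q)) + r(s(q, q), s(m, p), m + p + m))
  Descend into:  r(m + m, s(q, m) + u, (q + (u + q)) + (p + p)) + s((q + m) + p + p, s(m, q)) + r(s(q, q), s(m, p), m + p + m)
  Simplify inside:  r(m + m, s(q, m) + u, (q + (u + q)) + (p + p))  →  r(m + m, s(q, m), p + p + q + q)
  Simplify inside:  s((q + m) + p + p, s(m, q))  →  s(m + p + p + q, s(m, q))
  Canonicalize subterm:  r(s(q, q), s(m, p), m + p + m)  →  r(s(q, q), s(m, p), m + m + p)
  Sort:  r(m + m, s(q, m), p + p + q + q) + r(s(q, q), s(m, p), m + m + p) + s(m + p + p + q, s(m, q))
  Put back:  s(r(m + m + m + p + q + q, m + m + q + q + r(q, m, m) + s(m, q), s(r(m, p, m), p + q + q)), r(m + m, s(q, m), p + p + q + q) + r(s(q, q), s(m, p), m + m + p) + s(m + p + p + q, s(m, q)))

Answer: yes — both canonical forms are s(r(m + m + m + p + q + q, m + m + q + q + r(q, m, m) + s(m, q), s(r(m, p, m), p + q + q)), r(m + m, s(q, m), p + p + q + q) + r(s(q, q), s(m, p), m + m + p) + s(m + p + p + q, s(m, q)))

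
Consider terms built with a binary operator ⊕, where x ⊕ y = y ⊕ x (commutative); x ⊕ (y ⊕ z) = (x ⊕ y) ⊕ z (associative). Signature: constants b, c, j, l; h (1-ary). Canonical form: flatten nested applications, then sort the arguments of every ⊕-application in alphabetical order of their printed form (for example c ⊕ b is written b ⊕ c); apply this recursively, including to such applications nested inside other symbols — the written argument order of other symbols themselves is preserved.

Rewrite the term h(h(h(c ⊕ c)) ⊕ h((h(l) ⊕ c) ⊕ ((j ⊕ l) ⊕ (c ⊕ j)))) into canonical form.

Answer: h(h(c ⊕ c ⊕ h(l) ⊕ j ⊕ j ⊕ l) ⊕ h(h(c ⊕ c)))

Derivation:
Work inside:  h(h(c ⊕ c)) ⊕ h((h(l) ⊕ c) ⊕ ((j ⊕ l) ⊕ (c ⊕ j)))
Canonicalize subterm:  h((h(l) ⊕ c) ⊕ ((j ⊕ l) ⊕ (c ⊕ j)))  →  h(c ⊕ c ⊕ h(l) ⊕ j ⊕ j ⊕ l)
Sort arguments:  h(c ⊕ c ⊕ h(l) ⊕ j ⊕ j ⊕ l) ⊕ h(h(c ⊕ c))
Reassemble:  h(h(c ⊕ c ⊕ h(l) ⊕ j ⊕ j ⊕ l) ⊕ h(h(c ⊕ c)))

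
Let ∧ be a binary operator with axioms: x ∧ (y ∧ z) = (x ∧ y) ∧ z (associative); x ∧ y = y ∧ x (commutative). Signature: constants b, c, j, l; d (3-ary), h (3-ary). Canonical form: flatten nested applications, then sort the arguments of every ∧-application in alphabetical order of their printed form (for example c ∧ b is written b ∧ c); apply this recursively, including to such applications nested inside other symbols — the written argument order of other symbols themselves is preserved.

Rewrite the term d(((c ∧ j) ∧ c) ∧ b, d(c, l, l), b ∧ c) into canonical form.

Focus inside:  ((c ∧ j) ∧ c) ∧ b
Un-nest:  c ∧ j ∧ c ∧ b
Order the arguments:  b ∧ c ∧ c ∧ j
Reassemble:  d(b ∧ c ∧ c ∧ j, d(c, l, l), b ∧ c)

Answer: d(b ∧ c ∧ c ∧ j, d(c, l, l), b ∧ c)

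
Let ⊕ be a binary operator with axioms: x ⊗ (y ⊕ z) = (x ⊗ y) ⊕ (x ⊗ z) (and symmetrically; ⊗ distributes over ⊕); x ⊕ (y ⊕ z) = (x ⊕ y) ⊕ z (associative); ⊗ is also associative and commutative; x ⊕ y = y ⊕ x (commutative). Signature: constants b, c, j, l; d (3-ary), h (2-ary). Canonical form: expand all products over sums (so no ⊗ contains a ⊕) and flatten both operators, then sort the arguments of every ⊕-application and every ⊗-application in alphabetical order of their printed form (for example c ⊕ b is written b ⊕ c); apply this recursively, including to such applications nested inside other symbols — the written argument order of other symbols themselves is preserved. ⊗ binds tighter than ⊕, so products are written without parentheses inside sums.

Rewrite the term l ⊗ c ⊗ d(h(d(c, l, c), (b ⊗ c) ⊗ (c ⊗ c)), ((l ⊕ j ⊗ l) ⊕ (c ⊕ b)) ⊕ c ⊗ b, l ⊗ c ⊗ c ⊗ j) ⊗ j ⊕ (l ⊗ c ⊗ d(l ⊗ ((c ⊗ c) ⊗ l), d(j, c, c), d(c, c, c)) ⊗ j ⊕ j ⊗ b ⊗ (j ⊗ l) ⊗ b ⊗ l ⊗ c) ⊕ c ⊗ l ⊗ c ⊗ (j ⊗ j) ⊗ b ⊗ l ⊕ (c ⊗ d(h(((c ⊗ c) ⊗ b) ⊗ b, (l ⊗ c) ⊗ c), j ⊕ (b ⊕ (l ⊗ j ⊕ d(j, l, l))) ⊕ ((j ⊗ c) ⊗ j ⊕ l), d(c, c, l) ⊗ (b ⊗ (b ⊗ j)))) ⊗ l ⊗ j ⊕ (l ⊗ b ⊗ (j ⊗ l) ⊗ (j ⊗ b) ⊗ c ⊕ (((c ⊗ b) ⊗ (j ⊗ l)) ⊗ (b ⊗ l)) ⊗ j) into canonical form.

Answer: b ⊗ b ⊗ c ⊗ j ⊗ j ⊗ l ⊗ l ⊕ b ⊗ b ⊗ c ⊗ j ⊗ j ⊗ l ⊗ l ⊕ b ⊗ b ⊗ c ⊗ j ⊗ j ⊗ l ⊗ l ⊕ b ⊗ c ⊗ c ⊗ j ⊗ j ⊗ l ⊗ l ⊕ c ⊗ d(c ⊗ c ⊗ l ⊗ l, d(j, c, c), d(c, c, c)) ⊗ j ⊗ l ⊕ c ⊗ d(h(b ⊗ b ⊗ c ⊗ c, c ⊗ c ⊗ l), b ⊕ c ⊗ j ⊗ j ⊕ d(j, l, l) ⊕ j ⊕ j ⊗ l ⊕ l, b ⊗ b ⊗ d(c, c, l) ⊗ j) ⊗ j ⊗ l ⊕ c ⊗ d(h(d(c, l, c), b ⊗ c ⊗ c ⊗ c), b ⊕ b ⊗ c ⊕ c ⊕ j ⊗ l ⊕ l, c ⊗ c ⊗ j ⊗ l) ⊗ j ⊗ l

Derivation:
Un-nest:  c ⊗ d(h(d(c, l, c), b ⊗ c ⊗ c ⊗ c), b ⊕ b ⊗ c ⊕ c ⊕ j ⊗ l ⊕ l, c ⊗ c ⊗ j ⊗ l) ⊗ j ⊗ l ⊕ c ⊗ d(c ⊗ c ⊗ l ⊗ l, d(j, c, c), d(c, c, c)) ⊗ j ⊗ l ⊕ b ⊗ b ⊗ c ⊗ j ⊗ j ⊗ l ⊗ l ⊕ b ⊗ c ⊗ c ⊗ j ⊗ j ⊗ l ⊗ l ⊕ c ⊗ d(h(b ⊗ b ⊗ c ⊗ c, c ⊗ c ⊗ l), b ⊕ c ⊗ j ⊗ j ⊕ d(j, l, l) ⊕ j ⊕ j ⊗ l ⊕ l, b ⊗ b ⊗ d(c, c, l) ⊗ j) ⊗ j ⊗ l ⊕ b ⊗ b ⊗ c ⊗ j ⊗ j ⊗ l ⊗ l ⊕ b ⊗ b ⊗ c ⊗ j ⊗ j ⊗ l ⊗ l
Sort arguments:  b ⊗ b ⊗ c ⊗ j ⊗ j ⊗ l ⊗ l ⊕ b ⊗ b ⊗ c ⊗ j ⊗ j ⊗ l ⊗ l ⊕ b ⊗ b ⊗ c ⊗ j ⊗ j ⊗ l ⊗ l ⊕ b ⊗ c ⊗ c ⊗ j ⊗ j ⊗ l ⊗ l ⊕ c ⊗ d(c ⊗ c ⊗ l ⊗ l, d(j, c, c), d(c, c, c)) ⊗ j ⊗ l ⊕ c ⊗ d(h(b ⊗ b ⊗ c ⊗ c, c ⊗ c ⊗ l), b ⊕ c ⊗ j ⊗ j ⊕ d(j, l, l) ⊕ j ⊕ j ⊗ l ⊕ l, b ⊗ b ⊗ d(c, c, l) ⊗ j) ⊗ j ⊗ l ⊕ c ⊗ d(h(d(c, l, c), b ⊗ c ⊗ c ⊗ c), b ⊕ b ⊗ c ⊕ c ⊕ j ⊗ l ⊕ l, c ⊗ c ⊗ j ⊗ l) ⊗ j ⊗ l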